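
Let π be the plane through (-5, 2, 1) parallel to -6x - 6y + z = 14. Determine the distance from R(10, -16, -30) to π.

13√73/73

Parallel planes share the normal n = (-6, -6, 1); since (-5, 2, 1) lies on the plane, its equation is -6x - 6y + z = 19.
n = (-6, -6, 1); n·P − 19 = -13; |n| = √73; distance = 13/√73 = 13√73/73.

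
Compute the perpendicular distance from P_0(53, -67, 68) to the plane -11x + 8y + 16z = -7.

8/7

d = |(-11)·53 + 8·(-67) + 16·68 − (-7)| / √(121 + 64 + 256) = |-24| / 21 = 8/7.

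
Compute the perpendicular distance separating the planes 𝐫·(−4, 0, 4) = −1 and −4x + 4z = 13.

Both planes have normal n = (−4, 0, 4), |n| = 4√2. Any point on the first plane is at distance |13 − (-1)|/|n| = 14/(4√2) = 7/(2√2) from the second.

7√2/4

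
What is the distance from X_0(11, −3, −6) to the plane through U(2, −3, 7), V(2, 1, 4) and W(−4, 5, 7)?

16√41/41

UV = (0, 4, −3) and UW = (−6, 8, 0), so a normal is n = UV × UW = (24, 18, 24).
n = (24, 18, 24); n·P − 162 = -96; |n| = 6√41; distance = 96/(6√41) = 16√41/41.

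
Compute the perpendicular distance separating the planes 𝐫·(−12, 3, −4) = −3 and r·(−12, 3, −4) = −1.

2/13

With common normal n = (−12, 3, −4) (|n| = 13), the distance is |(-3) − (-1)|/|n| = 2/13.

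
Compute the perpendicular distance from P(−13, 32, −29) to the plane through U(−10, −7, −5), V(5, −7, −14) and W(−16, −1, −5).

UV = (15, 0, −9) and UW = (−6, 6, 0), so a normal is n = UV × UW = (54, 54, 90).
Then n·(−13, 32, −29) − (−1368) = −216.
|n| = √(2916 + 2916 + 8100) = 18√43, so the distance is |-216|/(18√43) = 12√43/43.

12√43/43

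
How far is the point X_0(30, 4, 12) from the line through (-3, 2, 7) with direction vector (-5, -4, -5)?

Direction vector d = (-5, -4, -5).
AP = (33, 2, 5); AP·d = -198, |AP|² = 1118, |d|² = 66.
distance² = |AP|² − (AP·d)²/|d|² = 1118 − 39204/66 = 524, so the distance is 2√131.

2√131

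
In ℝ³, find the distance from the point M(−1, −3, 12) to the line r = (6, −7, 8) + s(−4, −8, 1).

9

Direction vector d = (−4, −8, 1).
AP = (−7, 4, 4), and AP × d = (36, −9, 72).
|AP × d|² = 6561 and |d|² = 81, so the distance is √(6561/81) = √81 = 9.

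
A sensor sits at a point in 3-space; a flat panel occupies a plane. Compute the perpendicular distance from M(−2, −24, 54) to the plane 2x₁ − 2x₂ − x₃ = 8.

6

d = |2·(-2) + (-2)·(-24) + (-1)·54 − 8| / √(4 + 4 + 1) = |-18| / 3 = 6.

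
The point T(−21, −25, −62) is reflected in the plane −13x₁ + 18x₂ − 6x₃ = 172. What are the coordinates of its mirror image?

(-457/23, -611/23, -1414/23)

With n = (−13, 18, −6), the signed offset is (n·T − 172)/|n|² = 23/529 = 1/23.
T' = T − 2t·n = (−21, −25, −62) − (2/23)·(−13, 18, −6) = (−457/23, −611/23, −1414/23).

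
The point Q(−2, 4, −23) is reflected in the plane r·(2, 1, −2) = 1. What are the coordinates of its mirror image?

(-22, -6, -3)

n = (2, 1, −2), |n|² = 9, n·Q − 1 = 45, so t = 45/9 = 5.
Foot F = Q − 5·n = (−12, −1, −13); the reflection is 2F − Q = (−22, −6, −3).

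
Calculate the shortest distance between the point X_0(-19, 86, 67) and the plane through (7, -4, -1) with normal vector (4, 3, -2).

30√29/29

The plane has equation n·(r − (7, -4, -1)) = 0, i.e. n·r = 18.
n = (4, 3, -2); n·P − 18 = 30; |n| = √29; distance = 30/√29 = 30√29/29.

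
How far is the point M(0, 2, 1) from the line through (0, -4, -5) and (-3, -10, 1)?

A direction vector is d = (-3, -6, 6).
AP = (0, 6, 6), and AP × d = (72, -18, 18).
|AP × d|² = 5832 and |d|² = 81, so the distance is √(5832/81) = √72 = 6√2.

6√2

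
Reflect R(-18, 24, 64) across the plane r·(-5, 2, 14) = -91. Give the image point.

(32, 4, -76)

With n = (-5, 2, 14), the signed offset is (n·R − (-91))/|n|² = 1125/225 = 5.
R' = R − 2t·n = (-18, 24, 64) − 10·(-5, 2, 14) = (32, 4, -76).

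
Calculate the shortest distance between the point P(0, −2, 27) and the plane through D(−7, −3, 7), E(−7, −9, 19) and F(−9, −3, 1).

DE = (0, −6, 12) and DF = (−2, 0, −6), so a normal is n = DE × DF = (36, −24, −12).
n = (36, −24, −12); n·P − (-264) = -12; |n| = 12√14; distance = 12/(12√14) = 1/√14.

√14/14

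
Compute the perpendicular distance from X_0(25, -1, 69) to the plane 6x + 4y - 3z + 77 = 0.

Normal vector n = (6, 4, -3), and n·(25, -1, 69) - (-77) = 16.
|n| = √(36 + 16 + 9) = √61, so the distance is |16|/√61 = 16/√61.

16√61/61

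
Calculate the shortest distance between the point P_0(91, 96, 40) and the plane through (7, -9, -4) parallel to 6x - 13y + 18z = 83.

Parallel planes share the normal n = (6, -13, 18); since (7, -9, -4) lies on the plane, its equation is 6x - 13y + 18z = 87.
n = (6, -13, 18); n·P − 87 = -69; |n| = 23; distance = 69/23 = 3.

3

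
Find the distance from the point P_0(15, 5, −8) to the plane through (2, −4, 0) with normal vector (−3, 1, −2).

√14

The plane has equation n·(r − (2, −4, 0)) = 0, i.e. n·r = -10.
n = (−3, 1, −2); n·P − (-10) = -14; |n| = √14; distance = 14/√14 = √14.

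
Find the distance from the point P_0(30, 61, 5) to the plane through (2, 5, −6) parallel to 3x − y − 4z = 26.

Parallel planes share the normal n = (3, −1, −4); since (2, 5, −6) lies on the plane, its equation is 3x − y − 4z = 25.
Then n·(30, 61, 5) − 25 = −16.
|n| = √(9 + 1 + 16) = √26, so the distance is |-16|/√26 = 8√26/13.

16/√26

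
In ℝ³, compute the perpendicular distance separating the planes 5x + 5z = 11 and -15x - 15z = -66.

Divide the second equation by -3 to match normals: 5x + 5z = 22.
With common normal n = (5, 0, 5) (|n| = 5√2), the distance is |11 − 22|/|n| = 11/(5√2) = 11√2/10.

11/(5√2)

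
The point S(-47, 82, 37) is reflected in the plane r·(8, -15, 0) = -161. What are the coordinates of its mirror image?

n = (8, -15, 0), |n|² = 289, n·S − (-161) = -1445, so t = -1445/289 = -5.
Foot F = S − (-5)·n = (-7, 7, 37); the reflection is 2F − S = (33, -68, 37).

(33, -68, 37)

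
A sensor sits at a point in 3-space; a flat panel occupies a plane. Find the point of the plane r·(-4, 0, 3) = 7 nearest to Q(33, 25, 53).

(181/5, 25, 253/5)

The perpendicular from Q has direction n = (-4, 0, 3): r = (33, 25, 53) + μ(-4, 0, 3).
Substitute into the plane: n·(Q + μn) = 7 gives 27 + 25μ = 7, so μ = -4/5.
Foot = (33, 25, 53) + (-4/5)·(-4, 0, 3) = (181/5, 25, 253/5).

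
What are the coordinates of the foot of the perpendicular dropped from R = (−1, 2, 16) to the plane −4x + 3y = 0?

n = (−4, 3, 0), |n|² = 25, and n·R − 0 = 10.
t = 10/25 = 2/5, so the foot is R − t·n = (−1, 2, 16) − (2/5)·(−4, 3, 0) = (3/5, 4/5, 16).

(3/5, 4/5, 16)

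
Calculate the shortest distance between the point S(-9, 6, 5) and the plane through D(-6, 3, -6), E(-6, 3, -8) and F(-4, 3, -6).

3

DE = (0, 0, -2) and DF = (2, 0, 0), so a normal is n = DE × DF = (0, -4, 0).
Then n·(-9, 6, 5) - (-12) = -12.
|n| = √(0 + 16 + 0) = 4, so the distance is |-12|/4 = 3.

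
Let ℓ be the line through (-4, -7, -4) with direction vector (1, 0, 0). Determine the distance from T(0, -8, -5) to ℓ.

√2

Direction vector d = (1, 0, 0).
AP = (4, -1, -1); AP·d = 4, |AP|² = 18, |d|² = 1.
distance² = |AP|² − (AP·d)²/|d|² = 18 − 16/1 = 2, so the distance is √2.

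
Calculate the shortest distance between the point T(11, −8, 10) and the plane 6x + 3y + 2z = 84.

22/7

n = (6, 3, 2); n·P − 84 = -22; |n| = 7; distance = 22/7.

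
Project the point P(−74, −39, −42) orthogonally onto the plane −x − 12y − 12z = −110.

(-70, 9, 6)

The perpendicular from P has direction n = (−1, −12, −12): r = (−74, −39, −42) + μ(−1, −12, −12).
Substitute into the plane: n·(P + μn) = -110 gives 1046 + 289μ = -110, so μ = -4.
Foot = (−74, −39, −42) + (-4)·(−1, −12, −12) = (−70, 9, 6).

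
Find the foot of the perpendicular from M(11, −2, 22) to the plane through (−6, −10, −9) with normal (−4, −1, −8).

The perpendicular from M has direction n = (−4, −1, −8): r = (11, −2, 22) + μ(−4, −1, −8).
Substitute into the plane: n·(M + μn) = 106 gives -218 + 81μ = 106, so μ = 4.
Foot = (11, −2, 22) + 4·(−4, −1, −8) = (−5, −6, −10).

(-5, -6, -10)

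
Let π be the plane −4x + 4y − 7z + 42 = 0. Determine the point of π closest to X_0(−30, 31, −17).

The perpendicular from X_0 has direction n = (−4, 4, −7): r = (−30, 31, −17) + μ(−4, 4, −7).
Substitute into the plane: n·(X_0 + μn) = -42 gives 363 + 81μ = -42, so μ = -5.
Foot = (−30, 31, −17) + (-5)·(−4, 4, −7) = (−10, 11, 18).

(-10, 11, 18)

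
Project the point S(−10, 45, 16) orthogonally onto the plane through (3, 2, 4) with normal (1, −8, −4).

(-5, 5, -4)

The perpendicular from S has direction n = (1, −8, −4): r = (−10, 45, 16) + t(1, −8, −4).
Substitute into the plane: n·(S + tn) = -29 gives -434 + 81t = -29, so t = 5.
Foot = (−10, 45, 16) + 5·(1, −8, −4) = (−5, 5, −4).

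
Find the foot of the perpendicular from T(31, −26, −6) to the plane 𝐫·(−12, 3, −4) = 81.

The perpendicular from T has direction n = (−12, 3, −4): r = (31, −26, −6) + t(−12, 3, −4).
Substitute into the plane: n·(T + tn) = 81 gives -426 + 169t = 81, so t = 3.
Foot = (31, −26, −6) + 3·(−12, 3, −4) = (−5, −17, −18).

(-5, -17, -18)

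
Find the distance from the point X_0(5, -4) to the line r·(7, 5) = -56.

71√74/74

d = |7·5 + 5·(-4) − (-56)| / √(49 + 25) = |71|/√74 = 71/√74.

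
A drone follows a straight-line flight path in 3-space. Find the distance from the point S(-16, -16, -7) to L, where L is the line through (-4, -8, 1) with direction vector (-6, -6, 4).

Direction vector d = (-6, -6, 4).
AP = (-12, -8, -8); AP·d = 88, |AP|² = 272, |d|² = 88.
distance² = |AP|² − (AP·d)²/|d|² = 272 − 7744/88 = 184, so the distance is 2√46.

2√46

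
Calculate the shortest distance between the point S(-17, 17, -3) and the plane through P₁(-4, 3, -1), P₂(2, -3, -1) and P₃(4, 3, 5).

11/√34

P₁P₂ = (6, -6, 0) and P₁P₃ = (8, 0, 6), so a normal is n = P₁P₂ × P₁P₃ = (-36, -36, 48).
n = (-36, -36, 48); n·P − (-12) = -132; |n| = 12√34; distance = 132/(12√34) = 11√34/34.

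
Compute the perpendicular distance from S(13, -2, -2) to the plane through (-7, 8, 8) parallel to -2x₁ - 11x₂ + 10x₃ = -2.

Parallel planes share the normal n = (-2, -11, 10); since (-7, 8, 8) lies on the plane, its equation is -2x₁ - 11x₂ + 10x₃ = 6.
Then n·(13, -2, -2) - 6 = -30.
|n| = √(4 + 121 + 100) = 15, so the distance is |-30|/15 = 2.

2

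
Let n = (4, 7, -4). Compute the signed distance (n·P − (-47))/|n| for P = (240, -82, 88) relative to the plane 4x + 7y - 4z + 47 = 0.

9

n·P − (-47) = 81.
|n| = 9, so the signed distance is 81/9 = 9.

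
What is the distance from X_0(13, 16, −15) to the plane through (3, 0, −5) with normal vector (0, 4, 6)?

The plane has equation n·(r − (3, 0, −5)) = 0, i.e. n·r = -30.
Then n·(13, 16, −15) − (−30) = 4.
|n| = √(0 + 16 + 36) = 2√13, so the distance is |4|/(2√13) = 2/√13.

2/√13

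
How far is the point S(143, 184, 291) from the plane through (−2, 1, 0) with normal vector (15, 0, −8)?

The plane has equation n·(r − (−2, 1, 0)) = 0, i.e. n·r = -30.
d = |15·143 + (-8)·291 − (-30)| / √(225 + 0 + 64) = |-153| / 17 = 9.

9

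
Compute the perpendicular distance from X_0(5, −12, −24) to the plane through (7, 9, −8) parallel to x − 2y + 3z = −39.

Parallel planes share the normal n = (1, −2, 3); since (7, 9, −8) lies on the plane, its equation is x − 2y + 3z = -35.
Then n·(5, −12, −24) − (−35) = −8.
|n| = √(1 + 4 + 9) = √14, so the distance is |-8|/√14 = 8/√14.

8/√14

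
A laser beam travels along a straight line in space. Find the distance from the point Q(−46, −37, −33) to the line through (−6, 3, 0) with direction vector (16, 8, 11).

8√5

Direction vector d = (16, 8, 11).
AP = (−40, −40, −33); AP·d = -1323, |AP|² = 4289, |d|² = 441.
distance² = |AP|² − (AP·d)²/|d|² = 4289 − 1750329/441 = 320, so the distance is 8√5.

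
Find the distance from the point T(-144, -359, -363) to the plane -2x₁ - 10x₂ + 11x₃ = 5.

d = |(-2)·(-144) + (-10)·(-359) + 11·(-363) − 5| / √(4 + 100 + 121) = |-120| / 15 = 8.

8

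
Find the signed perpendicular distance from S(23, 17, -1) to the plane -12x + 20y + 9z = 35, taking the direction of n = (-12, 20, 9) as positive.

n·S − 35 = 20.
|n| = 25, so the signed distance is 20/25 = 4/5.

4/5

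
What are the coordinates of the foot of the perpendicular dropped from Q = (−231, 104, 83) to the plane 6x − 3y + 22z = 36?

The perpendicular from Q has direction n = (6, −3, 22): r = (−231, 104, 83) + μ(6, −3, 22).
Substitute into the plane: n·(Q + μn) = 36 gives 128 + 529μ = 36, so μ = -4/23.
Foot = (−231, 104, 83) + (-4/23)·(6, −3, 22) = (−5337/23, 2404/23, 1821/23).

(-5337/23, 2404/23, 1821/23)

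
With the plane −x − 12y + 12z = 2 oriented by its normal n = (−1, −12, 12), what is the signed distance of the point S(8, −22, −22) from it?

-10/17

n·S − 2 = -10.
|n| = 17, so the signed distance is -10/17.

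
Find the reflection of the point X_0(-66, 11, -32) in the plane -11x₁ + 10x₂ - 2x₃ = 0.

(22, -69, -16)

With n = (-11, 10, -2), the signed offset is (n·X_0 − 0)/|n|² = 900/225 = 4.
X_0' = X_0 − 2t·n = (-66, 11, -32) − 8·(-11, 10, -2) = (22, -69, -16).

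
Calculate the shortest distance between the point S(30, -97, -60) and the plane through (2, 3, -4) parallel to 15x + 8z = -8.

Parallel planes share the normal n = (15, 0, 8); since (2, 3, -4) lies on the plane, its equation is 15x + 8z = -2.
d = |15·30 + 8·(-60) − (-2)| / √(225 + 0 + 64) = |-28| / 17 = 28/17.

28/17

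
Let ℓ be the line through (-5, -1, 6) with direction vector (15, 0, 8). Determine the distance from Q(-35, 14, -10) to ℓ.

15

Direction vector d = (15, 0, 8).
AP = (-30, 15, -16), and AP × d = (120, 0, -225).
|AP × d|² = 65025 and |d|² = 289, so the distance is √(65025/289) = √225 = 15.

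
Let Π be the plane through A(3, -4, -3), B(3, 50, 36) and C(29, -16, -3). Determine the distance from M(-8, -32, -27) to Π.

2/23

AB = (0, 54, 39) and AC = (26, -12, 0), so a normal is n = AB × AC = (468, 1014, -1404).
d = |468·(-8) + 1014·(-32) + (-1404)·(-27) − 1560| / √(219024 + 1028196 + 1971216) = |156| / 1794 = 2/23.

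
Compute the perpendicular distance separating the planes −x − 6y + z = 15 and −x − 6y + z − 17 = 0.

2/√38

With common normal n = (−1, −6, 1) (|n| = √38), the distance is |15 − 17|/|n| = 2/√38.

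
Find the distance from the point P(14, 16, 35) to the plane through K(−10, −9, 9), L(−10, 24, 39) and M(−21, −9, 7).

4/5

KL = (0, 33, 30) and KM = (−11, 0, −2), so a normal is n = KL × KM = (−66, −330, 363).
d = |(-66)·14 + (-330)·16 + 363·35 − 6897| / √(4356 + 108900 + 131769) = |-396| / 495 = 4/5.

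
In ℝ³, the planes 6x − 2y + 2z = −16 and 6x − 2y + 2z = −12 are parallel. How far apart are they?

Both planes have normal n = (6, −2, 2), |n| = 2√11. Any point on the first plane is at distance |(-12) − (-16)|/|n| = 4/(2√11) = 2√11/11 from the second.

2/√11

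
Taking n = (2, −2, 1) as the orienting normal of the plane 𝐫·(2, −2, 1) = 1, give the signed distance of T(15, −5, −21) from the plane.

n·T − 1 = 18.
|n| = 3, so the signed distance is 18/3 = 6.

6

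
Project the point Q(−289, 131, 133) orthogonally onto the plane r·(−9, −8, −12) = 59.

The perpendicular from Q has direction n = (−9, −8, −12): r = (−289, 131, 133) + λ(−9, −8, −12).
Substitute into the plane: n·(Q + λn) = 59 gives -43 + 289λ = 59, so λ = 6/17.
Foot = (−289, 131, 133) + (6/17)·(−9, −8, −12) = (−4967/17, 2179/17, 2189/17).

(-4967/17, 2179/17, 2189/17)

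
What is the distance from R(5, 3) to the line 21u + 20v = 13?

d = |21·5 + 20·3 − 13| / √(441 + 400) = |152|/29 = 152/29.

152/29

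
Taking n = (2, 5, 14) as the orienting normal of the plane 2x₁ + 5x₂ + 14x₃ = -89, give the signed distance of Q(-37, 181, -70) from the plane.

n·Q − (-89) = -60.
|n| = 15, so the signed distance is -60/15 = -4.

-4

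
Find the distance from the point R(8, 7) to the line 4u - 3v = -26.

37/5

The normal to the line is n = (4, -3) with |n| = 5.
|n·R − (-26)| = |11 − (-26)| = 37, so the distance is 37/5.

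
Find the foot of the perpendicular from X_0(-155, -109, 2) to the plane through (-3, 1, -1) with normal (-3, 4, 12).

n = (-3, 4, 12), |n|² = 169, and n·X_0 − 1 = 52.
t = 52/169 = 4/13, so the foot is X_0 − t·n = (-155, -109, 2) − (4/13)·(-3, 4, 12) = (-2003/13, -1433/13, -22/13).

(-2003/13, -1433/13, -22/13)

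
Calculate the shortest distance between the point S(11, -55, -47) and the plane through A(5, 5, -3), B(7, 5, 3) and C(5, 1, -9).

AB = (2, 0, 6) and AC = (0, -4, -6), so a normal is n = AB × AC = (24, 12, -8).
Then n·(11, -55, -47) - 204 = -224.
|n| = √(576 + 144 + 64) = 28, so the distance is |-224|/28 = 8.

8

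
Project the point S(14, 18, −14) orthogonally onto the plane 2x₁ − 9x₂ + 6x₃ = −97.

(16, 9, -8)

The perpendicular from S has direction n = (2, −9, 6): r = (14, 18, −14) + λ(2, −9, 6).
Substitute into the plane: n·(S + λn) = -97 gives -218 + 121λ = -97, so λ = 1.
Foot = (14, 18, −14) + 1·(2, −9, 6) = (16, 9, −8).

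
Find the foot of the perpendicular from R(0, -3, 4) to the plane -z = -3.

(0, -3, 3)

n = (0, 0, -1), |n|² = 1, and n·R − (-3) = -1.
t = -1/1 = -1, so the foot is R − t·n = (0, -3, 4) − (-1)·(0, 0, -1) = (0, -3, 3).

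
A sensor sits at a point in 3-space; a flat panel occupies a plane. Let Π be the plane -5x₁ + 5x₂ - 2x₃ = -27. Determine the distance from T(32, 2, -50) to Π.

Normal vector n = (-5, 5, -2), and n·(32, 2, -50) - (-27) = -23.
|n| = √(25 + 25 + 4) = 3√6, so the distance is |-23|/(3√6) = 23/(3√6).

23/(3√6)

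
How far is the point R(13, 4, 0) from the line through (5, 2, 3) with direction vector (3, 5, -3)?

Direction vector d = (3, 5, -3).
AP = (8, 2, -3), and AP × d = (9, 15, 34).
|AP × d|² = 1462 and |d|² = 43, so the distance is √(1462/43) = √34.

√34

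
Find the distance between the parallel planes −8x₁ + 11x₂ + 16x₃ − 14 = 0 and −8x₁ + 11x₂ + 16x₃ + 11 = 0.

With common normal n = (−8, 11, 16) (|n| = 21), the distance is |14 − (-11)|/|n| = 25/21.

25/21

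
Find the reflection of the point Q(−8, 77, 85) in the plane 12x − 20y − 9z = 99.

(88, -83, 13)

n = (12, −20, −9), |n|² = 625, n·Q − 99 = -2500, so t = -2500/625 = -4.
Foot F = Q − (-4)·n = (40, −3, 49); the reflection is 2F − Q = (88, −83, 13).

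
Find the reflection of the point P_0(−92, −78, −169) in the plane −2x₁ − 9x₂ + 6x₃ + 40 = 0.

(-1044/11, -1002/11, -1763/11)

With n = (−2, −9, 6), the signed offset is (n·P_0 − (-40))/|n|² = -88/121 = -8/11.
P_0' = P_0 − 2t·n = (−92, −78, −169) − (-16/11)·(−2, −9, 6) = (−1044/11, −1002/11, −1763/11).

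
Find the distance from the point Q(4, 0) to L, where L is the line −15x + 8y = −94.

2

The normal to the line is n = (−15, 8) with |n| = 17.
|n·Q − (-94)| = |-60 − (-94)| = 34, so the distance is 34/17 = 2.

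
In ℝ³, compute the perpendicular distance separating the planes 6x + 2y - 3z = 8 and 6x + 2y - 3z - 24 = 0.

With common normal n = (6, 2, -3) (|n| = 7), the distance is |8 − 24|/|n| = 16/7.

16/7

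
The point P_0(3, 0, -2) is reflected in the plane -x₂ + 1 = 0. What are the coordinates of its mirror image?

(3, 2, -2)

n = (0, -1, 0), |n|² = 1, n·P_0 − (-1) = 1, so t = 1/1 = 1.
Foot F = P_0 − 1·n = (3, 1, -2); the reflection is 2F − P_0 = (3, 2, -2).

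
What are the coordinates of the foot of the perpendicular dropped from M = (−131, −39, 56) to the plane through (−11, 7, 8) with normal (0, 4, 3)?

(-131, -163/5, 304/5)

The perpendicular from M has direction n = (0, 4, 3): r = (−131, −39, 56) + λ(0, 4, 3).
Substitute into the plane: n·(M + λn) = 52 gives 12 + 25λ = 52, so λ = 8/5.
Foot = (−131, −39, 56) + (8/5)·(0, 4, 3) = (−131, −163/5, 304/5).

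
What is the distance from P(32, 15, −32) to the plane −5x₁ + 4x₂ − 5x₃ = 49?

11/√66

n = (−5, 4, −5); n·P − 49 = 11; |n| = √66; distance = 11/√66 = √66/6.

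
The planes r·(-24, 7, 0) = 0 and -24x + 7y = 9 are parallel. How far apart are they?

With common normal n = (-24, 7, 0) (|n| = 25), the distance is |0 − 9|/|n| = 9/25.

9/25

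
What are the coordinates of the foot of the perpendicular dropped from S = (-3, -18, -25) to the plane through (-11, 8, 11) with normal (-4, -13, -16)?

The perpendicular from S has direction n = (-4, -13, -16): r = (-3, -18, -25) + μ(-4, -13, -16).
Substitute into the plane: n·(S + μn) = -236 gives 646 + 441μ = -236, so μ = -2.
Foot = (-3, -18, -25) + (-2)·(-4, -13, -16) = (5, 8, 7).

(5, 8, 7)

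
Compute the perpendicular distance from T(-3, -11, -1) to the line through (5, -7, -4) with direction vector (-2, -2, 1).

Direction vector d = (-2, -2, 1).
AP = (-8, -4, 3), and AP × d = (2, 2, 8).
|AP × d|² = 72 and |d|² = 9, so the distance is √(72/9) = √8 = 2√2.

2√2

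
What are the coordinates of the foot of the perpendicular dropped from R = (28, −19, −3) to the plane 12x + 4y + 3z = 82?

(16, -23, -6)

The perpendicular from R has direction n = (12, 4, 3): r = (28, −19, −3) + λ(12, 4, 3).
Substitute into the plane: n·(R + λn) = 82 gives 251 + 169λ = 82, so λ = -1.
Foot = (28, −19, −3) + (-1)·(12, 4, 3) = (16, −23, −6).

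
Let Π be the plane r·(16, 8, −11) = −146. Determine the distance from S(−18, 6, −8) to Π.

Normal vector n = (16, 8, −11), and n·(−18, 6, −8) − (−146) = −6.
|n| = √(256 + 64 + 121) = 21, so the distance is |-6|/21 = 2/7.

2/7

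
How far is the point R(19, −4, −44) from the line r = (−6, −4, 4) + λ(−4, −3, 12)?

15

Direction vector d = (−4, −3, 12).
AP = (25, 0, −48); AP·d = -676, |AP|² = 2929, |d|² = 169.
distance² = |AP|² − (AP·d)²/|d|² = 2929 − 456976/169 = 225, so the distance is 15.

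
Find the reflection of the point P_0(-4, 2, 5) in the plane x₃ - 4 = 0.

(-4, 2, 3)

n = (0, 0, 1), |n|² = 1, n·P_0 − 4 = 1, so t = 1/1 = 1.
Foot F = P_0 − 1·n = (-4, 2, 4); the reflection is 2F − P_0 = (-4, 2, 3).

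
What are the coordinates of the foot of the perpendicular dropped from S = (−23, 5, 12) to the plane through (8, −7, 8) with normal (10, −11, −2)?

(-3, -17, 8)

n = (10, −11, −2), |n|² = 225, and n·S − 141 = -450.
t = -450/225 = -2, so the foot is S − t·n = (−23, 5, 12) − (-2)·(10, −11, −2) = (−3, −17, 8).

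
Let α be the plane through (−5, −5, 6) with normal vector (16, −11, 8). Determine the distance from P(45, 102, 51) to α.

17/21

The plane has equation n·(r − (−5, −5, 6)) = 0, i.e. n·r = 23.
Then n·(45, 102, 51) − 23 = −17.
|n| = √(256 + 121 + 64) = 21, so the distance is |-17|/21 = 17/21.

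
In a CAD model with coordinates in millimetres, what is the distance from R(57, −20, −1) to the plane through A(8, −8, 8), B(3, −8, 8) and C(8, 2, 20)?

AB = (−5, 0, 0) and AC = (0, 10, 12), so a normal is n = AB × AC = (0, 60, −50).
n = (0, 60, −50); n·P − (-880) = -270; |n| = 10√61; distance = 270/(10√61) = 27/√61.

27√61/61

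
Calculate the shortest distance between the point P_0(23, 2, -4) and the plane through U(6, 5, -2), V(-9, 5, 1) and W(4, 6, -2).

UV = (-15, 0, 3) and UW = (-2, 1, 0), so a normal is n = UV × UW = (-3, -6, -15).
d = |(-3)·23 + (-6)·2 + (-15)·(-4) − (-18)| / √(9 + 36 + 225) = |-3| / (3√30) = 1/√30.

√30/30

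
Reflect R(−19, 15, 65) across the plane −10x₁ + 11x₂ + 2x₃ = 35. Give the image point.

(21, -29, 57)

n = (−10, 11, 2), |n|² = 225, n·R − 35 = 450, so t = 450/225 = 2.
Foot F = R − 2·n = (1, −7, 61); the reflection is 2F − R = (21, −29, 57).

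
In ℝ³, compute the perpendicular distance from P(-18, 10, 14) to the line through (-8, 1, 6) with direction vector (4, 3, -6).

2√46

Direction vector d = (4, 3, -6).
AP = (-10, 9, 8), and AP × d = (-78, -28, -66).
|AP × d|² = 11224 and |d|² = 61, so the distance is √(11224/61) = √184 = 2√46.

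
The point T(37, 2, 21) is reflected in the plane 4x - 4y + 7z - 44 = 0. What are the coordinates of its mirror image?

With n = (4, -4, 7), the signed offset is (n·T − 44)/|n|² = 243/81 = 3.
T' = T − 2t·n = (37, 2, 21) − 6·(4, -4, 7) = (13, 26, -21).

(13, 26, -21)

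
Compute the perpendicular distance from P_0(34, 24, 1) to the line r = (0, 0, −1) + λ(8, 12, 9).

Direction vector d = (8, 12, 9).
AP = (34, 24, 2); AP·d = 578, |AP|² = 1736, |d|² = 289.
distance² = |AP|² − (AP·d)²/|d|² = 1736 − 334084/289 = 580, so the distance is 2√145.

2√145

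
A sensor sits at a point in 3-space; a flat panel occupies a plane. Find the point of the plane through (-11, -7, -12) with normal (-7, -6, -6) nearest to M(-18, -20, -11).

The perpendicular from M has direction n = (-7, -6, -6): r = (-18, -20, -11) + t(-7, -6, -6).
Substitute into the plane: n·(M + tn) = 191 gives 312 + 121t = 191, so t = -1.
Foot = (-18, -20, -11) + (-1)·(-7, -6, -6) = (-11, -14, -5).

(-11, -14, -5)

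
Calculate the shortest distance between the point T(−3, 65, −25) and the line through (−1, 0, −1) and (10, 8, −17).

√3041

A direction vector is d = (11, 8, −16).
AP = (−2, 65, −24); AP·d = 882, |AP|² = 4805, |d|² = 441.
distance² = |AP|² − (AP·d)²/|d|² = 4805 − 777924/441 = 3041, so the distance is √3041.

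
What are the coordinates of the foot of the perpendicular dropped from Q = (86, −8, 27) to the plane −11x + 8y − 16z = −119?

The perpendicular from Q has direction n = (−11, 8, −16): r = (86, −8, 27) + t(−11, 8, −16).
Substitute into the plane: n·(Q + tn) = -119 gives -1442 + 441t = -119, so t = 3.
Foot = (86, −8, 27) + 3·(−11, 8, −16) = (53, 16, −21).

(53, 16, -21)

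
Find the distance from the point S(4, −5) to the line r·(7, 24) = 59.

151/25

The normal to the line is n = (7, 24) with |n| = 25.
|n·S − 59| = |-92 − 59| = 151, so the distance is 151/25.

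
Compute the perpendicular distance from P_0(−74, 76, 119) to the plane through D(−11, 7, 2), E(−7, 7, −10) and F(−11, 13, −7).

DE = (4, 0, −12) and DF = (0, 6, −9), so a normal is n = DE × DF = (72, 36, 24).
d = |72·(-74) + 36·76 + 24·119 − (-492)| / √(5184 + 1296 + 576) = |756| / 84 = 9.

9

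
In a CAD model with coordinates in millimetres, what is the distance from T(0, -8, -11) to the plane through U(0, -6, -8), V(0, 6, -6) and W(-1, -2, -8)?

16/√53

UV = (0, 12, 2) and UW = (-1, 4, 0), so a normal is n = UV × UW = (-8, -2, 12).
d = |(-8)·0 + (-2)·(-8) + 12·(-11) − (-84)| / √(64 + 4 + 144) = |-32| / (2√53) = 16/√53.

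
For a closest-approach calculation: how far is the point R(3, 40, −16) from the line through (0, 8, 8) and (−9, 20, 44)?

12√10

A direction vector is d = (−9, 12, 36).
AP = (3, 32, −24); AP·d = -507, |AP|² = 1609, |d|² = 1521.
distance² = |AP|² − (AP·d)²/|d|² = 1609 − 257049/1521 = 1440, so the distance is 12√10.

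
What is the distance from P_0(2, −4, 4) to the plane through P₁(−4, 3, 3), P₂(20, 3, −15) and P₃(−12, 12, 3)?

P₁P₂ = (24, 0, −18) and P₁P₃ = (−8, 9, 0), so a normal is n = P₁P₂ × P₁P₃ = (162, 144, 216).
d = |162·2 + 144·(-4) + 216·4 − 432| / √(26244 + 20736 + 46656) = |180| / 306 = 10/17.

10/17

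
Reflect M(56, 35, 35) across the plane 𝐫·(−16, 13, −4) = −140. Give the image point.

With n = (−16, 13, −4), the signed offset is (n·M − (-140))/|n|² = -441/441 = -1.
M' = M − 2t·n = (56, 35, 35) − (-2)·(−16, 13, −4) = (24, 61, 27).

(24, 61, 27)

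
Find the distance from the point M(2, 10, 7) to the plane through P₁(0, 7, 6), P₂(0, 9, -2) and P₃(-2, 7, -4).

3/√42

P₁P₂ = (0, 2, -8) and P₁P₃ = (-2, 0, -10), so a normal is n = P₁P₂ × P₁P₃ = (-20, 16, 4).
Then n·(2, 10, 7) - 136 = 12.
|n| = √(400 + 256 + 16) = 4√42, so the distance is |12|/(4√42) = √42/14.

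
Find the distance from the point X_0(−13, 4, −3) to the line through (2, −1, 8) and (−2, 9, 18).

A direction vector is d = (−4, 10, 10).
AP = (−15, 5, −11), and AP × d = (160, 194, −130).
|AP × d|² = 80136 and |d|² = 216, so the distance is √(80136/216) = √371.

√371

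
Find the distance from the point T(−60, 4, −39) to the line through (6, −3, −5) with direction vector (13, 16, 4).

√3797

Direction vector d = (13, 16, 4).
AP = (−66, 7, −34); AP·d = -882, |AP|² = 5561, |d|² = 441.
distance² = |AP|² − (AP·d)²/|d|² = 5561 − 777924/441 = 3797, so the distance is √3797.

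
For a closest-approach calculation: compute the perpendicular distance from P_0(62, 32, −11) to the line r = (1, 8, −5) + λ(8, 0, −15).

Direction vector d = (8, 0, −15).
AP = (61, 24, −6), and AP × d = (−360, 867, −192).
|AP × d|² = 918153 and |d|² = 289, so the distance is √(918153/289) = √3177 = 3√353.

3√353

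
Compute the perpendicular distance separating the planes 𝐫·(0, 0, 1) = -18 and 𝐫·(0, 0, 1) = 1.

19

Both planes have normal n = (0, 0, 1), |n| = 1. Any point on the first plane is at distance |1 − (-18)|/|n| = 19/1 = 19 from the second.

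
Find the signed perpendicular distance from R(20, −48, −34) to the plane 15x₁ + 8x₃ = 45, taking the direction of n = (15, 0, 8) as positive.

-1

n·R − 45 = -17.
|n| = 17, so the signed distance is -17/17 = -1.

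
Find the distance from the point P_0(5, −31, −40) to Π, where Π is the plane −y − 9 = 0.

22

Normal vector n = (0, −1, 0), and n·(5, −31, −40) − 9 = 22.
|n| = √(0 + 1 + 0) = 1, so the distance is |22|/1 = 22.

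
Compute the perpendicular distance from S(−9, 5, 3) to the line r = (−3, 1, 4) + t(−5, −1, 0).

Direction vector d = (−5, −1, 0).
AP = (−6, 4, −1), and AP × d = (−1, 5, 26).
|AP × d|² = 702 and |d|² = 26, so the distance is √(702/26) = √27 = 3√3.

3√3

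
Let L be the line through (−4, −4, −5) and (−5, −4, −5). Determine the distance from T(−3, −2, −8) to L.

A direction vector is d = (−1, 0, 0).
AP = (1, 2, −3); AP·d = -1, |AP|² = 14, |d|² = 1.
distance² = |AP|² − (AP·d)²/|d|² = 14 − 1/1 = 13, so the distance is √13.

√13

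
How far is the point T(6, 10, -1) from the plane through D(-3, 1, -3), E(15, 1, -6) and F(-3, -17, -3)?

DE = (18, 0, -3) and DF = (0, -18, 0), so a normal is n = DE × DF = (-54, 0, -324).
n = (-54, 0, -324); n·P − 1134 = -1134; |n| = 54√37; distance = 1134/(54√37) = 21√37/37.

21/√37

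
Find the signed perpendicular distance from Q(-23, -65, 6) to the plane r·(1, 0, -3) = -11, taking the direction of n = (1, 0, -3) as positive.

-3√10

n·Q − (-11) = -30.
|n| = √10, so the signed distance is -3√10.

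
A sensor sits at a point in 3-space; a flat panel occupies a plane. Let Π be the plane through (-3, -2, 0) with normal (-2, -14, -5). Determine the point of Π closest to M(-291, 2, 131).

n = (-2, -14, -5), |n|² = 225, and n·M − 34 = -135.
t = -135/225 = -3/5, so the foot is M − t·n = (-291, 2, 131) − (-3/5)·(-2, -14, -5) = (-1461/5, -32/5, 128).

(-1461/5, -32/5, 128)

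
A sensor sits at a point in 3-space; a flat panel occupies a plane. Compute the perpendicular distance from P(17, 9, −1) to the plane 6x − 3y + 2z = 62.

n = (6, −3, 2); n·P − 62 = 11; |n| = 7; distance = 11/7.

11/7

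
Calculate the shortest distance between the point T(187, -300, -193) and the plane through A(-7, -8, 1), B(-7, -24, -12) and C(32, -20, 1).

4

AB = (0, -16, -13) and AC = (39, -12, 0), so a normal is n = AB × AC = (-156, -507, 624).
Then n·(187, -300, -193) - 5772 = -3276.
|n| = √(24336 + 257049 + 389376) = 819, so the distance is |-3276|/819 = 4.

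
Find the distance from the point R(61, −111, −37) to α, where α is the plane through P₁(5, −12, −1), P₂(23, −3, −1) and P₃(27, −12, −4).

P₁P₂ = (18, 9, 0) and P₁P₃ = (22, 0, −3), so a normal is n = P₁P₂ × P₁P₃ = (−27, 54, −198).
n = (−27, 54, −198); n·P − (-585) = 270; |n| = 207; distance = 270/207 = 30/23.

30/23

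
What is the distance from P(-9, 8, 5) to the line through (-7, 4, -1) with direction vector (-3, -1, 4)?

√30

Direction vector d = (-3, -1, 4).
AP = (-2, 4, 6), and AP × d = (22, -10, 14).
|AP × d|² = 780 and |d|² = 26, so the distance is √(780/26) = √30.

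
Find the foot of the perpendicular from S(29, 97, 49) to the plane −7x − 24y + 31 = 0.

(1, 1, 49)

The perpendicular from S has direction n = (−7, −24, 0): r = (29, 97, 49) + λ(−7, −24, 0).
Substitute into the plane: n·(S + λn) = -31 gives -2531 + 625λ = -31, so λ = 4.
Foot = (29, 97, 49) + 4·(−7, −24, 0) = (1, 1, 49).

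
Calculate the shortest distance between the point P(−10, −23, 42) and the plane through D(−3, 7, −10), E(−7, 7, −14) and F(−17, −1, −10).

DE = (−4, 0, −4) and DF = (−14, −8, 0), so a normal is n = DE × DF = (−32, 56, 32).
d = |(-32)·(-10) + 56·(-23) + 32·42 − 168| / √(1024 + 3136 + 1024) = |208| / 72 = 26/9.

26/9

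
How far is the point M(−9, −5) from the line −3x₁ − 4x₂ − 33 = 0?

14/5

d = |(-3)·(-9) + (-4)·(-5) − 33| / √(9 + 16) = |14|/5 = 14/5.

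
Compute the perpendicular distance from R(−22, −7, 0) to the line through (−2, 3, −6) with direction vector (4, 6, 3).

Direction vector d = (4, 6, 3).
AP = (−20, −10, 6), and AP × d = (−66, 84, −80).
|AP × d|² = 17812 and |d|² = 61, so the distance is √(17812/61) = √292 = 2√73.

2√73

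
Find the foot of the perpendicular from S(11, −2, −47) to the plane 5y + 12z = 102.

(11, 18, 1)

The perpendicular from S has direction n = (0, 5, 12): r = (11, −2, −47) + t(0, 5, 12).
Substitute into the plane: n·(S + tn) = 102 gives -574 + 169t = 102, so t = 4.
Foot = (11, −2, −47) + 4·(0, 5, 12) = (11, 18, 1).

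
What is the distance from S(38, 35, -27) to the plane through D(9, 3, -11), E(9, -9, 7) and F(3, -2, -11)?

17/√77

DE = (0, -12, 18) and DF = (-6, -5, 0), so a normal is n = DE × DF = (90, -108, -72).
d = |90·38 + (-108)·35 + (-72)·(-27) − 1278| / √(8100 + 11664 + 5184) = |306| / (18√77) = 17/√77.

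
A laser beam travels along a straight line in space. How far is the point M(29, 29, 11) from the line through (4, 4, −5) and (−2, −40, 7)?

A direction vector is d = (−6, −44, 12).
AP = (25, 25, 16), and AP × d = (1004, −396, −950).
|AP × d|² = 2067332 and |d|² = 2116, so the distance is √(2067332/2116) = √977.

√977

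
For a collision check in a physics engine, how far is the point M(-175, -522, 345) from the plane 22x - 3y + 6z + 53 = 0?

7

d = |22·(-175) + (-3)·(-522) + 6·345 − (-53)| / √(484 + 9 + 36) = |-161| / 23 = 7.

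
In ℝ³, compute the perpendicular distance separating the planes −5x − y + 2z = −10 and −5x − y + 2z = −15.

With common normal n = (−5, −1, 2) (|n| = √30), the distance is |(-10) − (-15)|/|n| = 5/√30.

5/√30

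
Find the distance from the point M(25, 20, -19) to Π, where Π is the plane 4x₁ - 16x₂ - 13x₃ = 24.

d = |4·25 + (-16)·20 + (-13)·(-19) − 24| / √(16 + 256 + 169) = |3| / 21 = 1/7.

1/7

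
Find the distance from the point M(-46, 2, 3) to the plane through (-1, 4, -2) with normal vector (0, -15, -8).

The plane has equation n·(r − (-1, 4, -2)) = 0, i.e. n·r = -44.
n = (0, -15, -8); n·P − (-44) = -10; |n| = 17; distance = 10/17.

10/17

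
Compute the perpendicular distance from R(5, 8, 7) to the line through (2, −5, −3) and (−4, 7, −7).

A direction vector is d = (−6, 12, −4).
AP = (3, 13, 10); AP·d = 98, |AP|² = 278, |d|² = 196.
distance² = |AP|² − (AP·d)²/|d|² = 278 − 9604/196 = 229, so the distance is √229.

√229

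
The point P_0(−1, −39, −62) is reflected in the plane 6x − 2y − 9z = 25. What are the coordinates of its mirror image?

With n = (6, −2, −9), the signed offset is (n·P_0 − 25)/|n|² = 605/121 = 5.
P_0' = P_0 − 2t·n = (−1, −39, −62) − 10·(6, −2, −9) = (−61, −19, 28).

(-61, -19, 28)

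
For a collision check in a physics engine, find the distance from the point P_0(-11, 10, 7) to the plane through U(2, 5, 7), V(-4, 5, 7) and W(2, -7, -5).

UV = (-6, 0, 0) and UW = (0, -12, -12), so a normal is n = UV × UW = (0, -72, 72).
d = |(-72)·10 + 72·7 − 144| / √(0 + 5184 + 5184) = |-360| / (72√2) = 5√2/2.

5/√2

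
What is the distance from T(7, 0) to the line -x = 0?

7

The normal to the line is n = (-1, 0) with |n| = 1.
|n·T − 0| = |-7 − 0| = 7, so the distance is 7/1 = 7.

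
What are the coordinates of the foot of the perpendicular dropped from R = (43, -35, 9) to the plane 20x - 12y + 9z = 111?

n = (20, -12, 9), |n|² = 625, and n·R − 111 = 1250.
t = 1250/625 = 2, so the foot is R − t·n = (43, -35, 9) − 2·(20, -12, 9) = (3, -11, -9).

(3, -11, -9)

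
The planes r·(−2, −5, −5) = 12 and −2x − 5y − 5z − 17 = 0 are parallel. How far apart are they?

Both planes have normal n = (−2, −5, −5), |n| = 3√6. Any point on the first plane is at distance |17 − 12|/|n| = 5/(3√6) = 5√6/18 from the second.

5√6/18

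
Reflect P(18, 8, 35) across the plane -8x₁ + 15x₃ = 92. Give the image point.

(34, 8, 5)

With n = (-8, 0, 15), the signed offset is (n·P − 92)/|n|² = 289/289 = 1.
P' = P − 2t·n = (18, 8, 35) − 2·(-8, 0, 15) = (34, 8, 5).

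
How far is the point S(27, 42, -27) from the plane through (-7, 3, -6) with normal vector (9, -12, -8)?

6/17

The plane has equation n·(r − (-7, 3, -6)) = 0, i.e. n·r = -51.
n = (9, -12, -8); n·P − (-51) = 6; |n| = 17; distance = 6/17.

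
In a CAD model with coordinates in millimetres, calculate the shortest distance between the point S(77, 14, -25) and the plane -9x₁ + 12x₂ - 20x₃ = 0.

1

n = (-9, 12, -20); n·P − 0 = -25; |n| = 25; distance = 25/25 = 1.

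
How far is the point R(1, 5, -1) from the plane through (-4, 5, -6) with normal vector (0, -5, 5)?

5√2/2

The plane has equation n·(r − (-4, 5, -6)) = 0, i.e. n·r = -55.
n = (0, -5, 5); n·P − (-55) = 25; |n| = 5√2; distance = 25/(5√2) = 5√2/2.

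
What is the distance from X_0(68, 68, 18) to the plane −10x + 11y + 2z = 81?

n = (−10, 11, 2); n·P − 81 = 23; |n| = 15; distance = 23/15.

23/15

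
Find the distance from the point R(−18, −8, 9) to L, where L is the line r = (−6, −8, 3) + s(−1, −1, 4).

6√3

Direction vector d = (−1, −1, 4).
AP = (−12, 0, 6); AP·d = 36, |AP|² = 180, |d|² = 18.
distance² = |AP|² − (AP·d)²/|d|² = 180 − 1296/18 = 108, so the distance is 6√3.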